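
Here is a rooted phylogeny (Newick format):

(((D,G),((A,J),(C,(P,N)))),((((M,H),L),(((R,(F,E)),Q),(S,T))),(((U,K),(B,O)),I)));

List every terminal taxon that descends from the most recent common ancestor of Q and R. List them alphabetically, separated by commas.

E, F, Q, R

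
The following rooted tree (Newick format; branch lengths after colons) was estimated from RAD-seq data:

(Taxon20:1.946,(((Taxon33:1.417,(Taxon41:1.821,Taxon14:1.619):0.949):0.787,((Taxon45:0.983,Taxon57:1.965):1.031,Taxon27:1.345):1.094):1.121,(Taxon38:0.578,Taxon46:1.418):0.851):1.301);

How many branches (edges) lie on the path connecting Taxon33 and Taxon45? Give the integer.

5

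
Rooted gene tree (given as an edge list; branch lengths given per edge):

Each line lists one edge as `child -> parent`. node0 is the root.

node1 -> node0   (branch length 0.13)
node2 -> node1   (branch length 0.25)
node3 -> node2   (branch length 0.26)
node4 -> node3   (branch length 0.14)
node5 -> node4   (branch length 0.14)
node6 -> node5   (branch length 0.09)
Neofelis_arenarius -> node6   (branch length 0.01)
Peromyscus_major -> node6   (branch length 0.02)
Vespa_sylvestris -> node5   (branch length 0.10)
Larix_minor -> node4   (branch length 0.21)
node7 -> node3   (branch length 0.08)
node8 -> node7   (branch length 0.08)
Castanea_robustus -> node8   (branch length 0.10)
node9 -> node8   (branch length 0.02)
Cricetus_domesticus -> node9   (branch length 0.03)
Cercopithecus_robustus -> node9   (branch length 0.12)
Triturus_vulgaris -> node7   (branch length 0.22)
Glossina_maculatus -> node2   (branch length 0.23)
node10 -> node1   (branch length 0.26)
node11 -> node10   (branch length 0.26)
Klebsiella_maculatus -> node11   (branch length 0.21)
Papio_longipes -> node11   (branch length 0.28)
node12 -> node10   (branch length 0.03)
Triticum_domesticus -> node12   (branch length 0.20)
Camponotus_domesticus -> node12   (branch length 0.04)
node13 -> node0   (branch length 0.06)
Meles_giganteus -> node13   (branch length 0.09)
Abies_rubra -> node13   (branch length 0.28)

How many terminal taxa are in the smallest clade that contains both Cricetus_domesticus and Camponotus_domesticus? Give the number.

13

The MRCA of Cricetus_domesticus and Camponotus_domesticus is the node subtending ((((((Neofelis_arenarius,Peromyscus_major),Vespa_sylvestris),Larix_minor),((Castanea_robustus,(Cricetus_domesticus,Cercopithecus_robustus)),Triturus_vulgaris)),Glossina_maculatus),((Klebsiella_maculatus,Papio_longipes),(Triticum_domesticus,Camponotus_domesticus))).
That clade contains 13 terminal taxa: Camponotus_domesticus, Castanea_robustus, Cercopithecus_robustus, Cricetus_domesticus, Glossina_maculatus, Klebsiella_maculatus, Larix_minor, Neofelis_arenarius, Papio_longipes, Peromyscus_major, Triticum_domesticus, Triturus_vulgaris, Vespa_sylvestris.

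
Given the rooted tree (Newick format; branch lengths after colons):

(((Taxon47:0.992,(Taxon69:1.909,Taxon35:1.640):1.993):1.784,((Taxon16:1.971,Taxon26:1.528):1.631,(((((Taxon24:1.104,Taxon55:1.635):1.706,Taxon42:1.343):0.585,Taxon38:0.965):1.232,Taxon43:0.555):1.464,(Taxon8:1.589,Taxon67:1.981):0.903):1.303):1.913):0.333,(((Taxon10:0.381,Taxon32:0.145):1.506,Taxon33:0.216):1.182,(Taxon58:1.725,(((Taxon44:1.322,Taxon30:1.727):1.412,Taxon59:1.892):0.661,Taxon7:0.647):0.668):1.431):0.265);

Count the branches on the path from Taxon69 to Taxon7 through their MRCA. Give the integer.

The MRCA of Taxon69 and Taxon7 is the root of the tree.
From Taxon69 up to that node: 4 branches. From Taxon7 up to the same node: 4 branches. Total: 4 + 4 = 8.

8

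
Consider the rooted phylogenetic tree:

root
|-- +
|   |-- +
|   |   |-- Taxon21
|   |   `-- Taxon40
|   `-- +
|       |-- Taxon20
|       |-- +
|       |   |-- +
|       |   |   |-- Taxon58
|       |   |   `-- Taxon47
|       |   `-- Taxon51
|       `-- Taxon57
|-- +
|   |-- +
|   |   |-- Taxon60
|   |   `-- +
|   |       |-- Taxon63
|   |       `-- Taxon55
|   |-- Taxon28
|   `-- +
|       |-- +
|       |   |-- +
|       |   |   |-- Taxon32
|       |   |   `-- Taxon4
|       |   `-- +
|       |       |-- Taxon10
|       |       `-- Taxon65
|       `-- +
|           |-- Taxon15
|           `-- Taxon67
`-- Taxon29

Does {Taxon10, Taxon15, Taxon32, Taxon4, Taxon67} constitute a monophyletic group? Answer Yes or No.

The MRCA of the listed taxa subtends (((Taxon32,Taxon4),(Taxon10,Taxon65)),(Taxon15,Taxon67)).
That clade also contains Taxon65, which is not in the proposed group, so the group is not monophyletic.

No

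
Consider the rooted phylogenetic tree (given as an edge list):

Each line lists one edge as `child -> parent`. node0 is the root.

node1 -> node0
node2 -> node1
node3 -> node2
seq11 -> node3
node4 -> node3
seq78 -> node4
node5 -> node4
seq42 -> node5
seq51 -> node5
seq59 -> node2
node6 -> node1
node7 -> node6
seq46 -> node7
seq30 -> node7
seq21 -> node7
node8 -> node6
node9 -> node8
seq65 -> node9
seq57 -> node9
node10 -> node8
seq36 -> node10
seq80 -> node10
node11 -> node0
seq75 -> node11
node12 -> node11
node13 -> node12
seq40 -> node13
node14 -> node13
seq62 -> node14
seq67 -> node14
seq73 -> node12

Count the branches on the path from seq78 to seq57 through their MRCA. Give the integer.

8

The MRCA of seq78 and seq57 is the node subtending (((seq11,(seq78,(seq42,seq51))),seq59),((seq46,seq30,seq21),((seq65,seq57),(seq36,seq80)))).
From seq78 up to that node: 4 branches. From seq57 up to the same node: 4 branches. Total: 4 + 4 = 8.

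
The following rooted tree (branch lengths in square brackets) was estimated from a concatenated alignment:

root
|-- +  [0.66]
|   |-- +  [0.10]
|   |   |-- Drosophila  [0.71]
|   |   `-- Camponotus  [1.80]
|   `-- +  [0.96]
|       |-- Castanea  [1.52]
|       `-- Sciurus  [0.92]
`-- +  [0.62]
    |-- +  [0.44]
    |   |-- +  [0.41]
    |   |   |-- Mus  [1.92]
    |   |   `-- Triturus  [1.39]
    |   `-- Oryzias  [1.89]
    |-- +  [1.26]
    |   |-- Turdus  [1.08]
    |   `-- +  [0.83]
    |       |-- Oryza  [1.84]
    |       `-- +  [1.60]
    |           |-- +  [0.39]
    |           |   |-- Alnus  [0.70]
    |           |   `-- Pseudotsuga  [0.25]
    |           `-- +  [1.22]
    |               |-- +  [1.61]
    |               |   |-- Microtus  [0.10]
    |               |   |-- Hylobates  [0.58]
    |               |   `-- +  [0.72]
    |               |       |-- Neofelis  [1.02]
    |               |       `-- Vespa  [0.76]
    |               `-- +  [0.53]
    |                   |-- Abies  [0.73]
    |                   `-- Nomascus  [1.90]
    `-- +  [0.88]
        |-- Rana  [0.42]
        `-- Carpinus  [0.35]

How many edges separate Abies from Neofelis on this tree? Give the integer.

The MRCA of Abies and Neofelis is the node subtending ((Microtus,Hylobates,(Neofelis,Vespa)),(Abies,Nomascus)).
From Abies up to that node: 2 branches. From Neofelis up to the same node: 3 branches. Total: 2 + 3 = 5.

5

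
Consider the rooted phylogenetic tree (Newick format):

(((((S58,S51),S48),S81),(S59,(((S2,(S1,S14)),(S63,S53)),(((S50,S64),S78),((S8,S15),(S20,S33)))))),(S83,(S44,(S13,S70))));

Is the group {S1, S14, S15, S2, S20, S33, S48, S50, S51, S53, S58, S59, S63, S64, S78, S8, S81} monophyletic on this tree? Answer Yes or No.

Yes

The most recent common ancestor of these taxa subtends ((((S58,S51),S48),S81),(S59,(((S2,(S1,S14)),(S63,S53)),(((S50,S64),S78),((S8,S15),(S20,S33)))))).
That clade has exactly 17 tips — every listed taxon and nothing else — so the group is monophyletic.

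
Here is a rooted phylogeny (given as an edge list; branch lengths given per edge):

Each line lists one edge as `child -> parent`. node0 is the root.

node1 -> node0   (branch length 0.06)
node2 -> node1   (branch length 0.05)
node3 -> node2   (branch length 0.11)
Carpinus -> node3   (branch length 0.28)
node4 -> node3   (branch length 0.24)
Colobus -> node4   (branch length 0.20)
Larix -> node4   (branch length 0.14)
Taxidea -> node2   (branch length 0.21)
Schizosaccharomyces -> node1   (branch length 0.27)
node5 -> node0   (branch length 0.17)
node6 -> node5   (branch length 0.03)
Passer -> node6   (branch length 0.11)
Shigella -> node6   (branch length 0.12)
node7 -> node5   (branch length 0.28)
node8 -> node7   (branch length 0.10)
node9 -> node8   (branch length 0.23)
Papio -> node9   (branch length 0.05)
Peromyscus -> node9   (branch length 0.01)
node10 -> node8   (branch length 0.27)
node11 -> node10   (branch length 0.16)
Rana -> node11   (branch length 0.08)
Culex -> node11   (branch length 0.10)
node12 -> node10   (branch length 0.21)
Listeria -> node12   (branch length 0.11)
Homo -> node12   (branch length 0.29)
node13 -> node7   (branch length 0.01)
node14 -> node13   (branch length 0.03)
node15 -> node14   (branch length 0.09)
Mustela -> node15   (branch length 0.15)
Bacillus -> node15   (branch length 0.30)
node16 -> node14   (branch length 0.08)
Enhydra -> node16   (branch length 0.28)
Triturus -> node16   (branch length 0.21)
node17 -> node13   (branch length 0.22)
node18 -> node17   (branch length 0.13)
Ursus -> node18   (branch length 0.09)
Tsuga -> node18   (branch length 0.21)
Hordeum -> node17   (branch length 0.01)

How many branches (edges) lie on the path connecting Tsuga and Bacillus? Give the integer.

The MRCA of Tsuga and Bacillus is the node subtending (((Mustela,Bacillus),(Enhydra,Triturus)),((Ursus,Tsuga),Hordeum)).
From Tsuga up to that node: 3 branches. From Bacillus up to the same node: 3 branches. Total: 3 + 3 = 6.

6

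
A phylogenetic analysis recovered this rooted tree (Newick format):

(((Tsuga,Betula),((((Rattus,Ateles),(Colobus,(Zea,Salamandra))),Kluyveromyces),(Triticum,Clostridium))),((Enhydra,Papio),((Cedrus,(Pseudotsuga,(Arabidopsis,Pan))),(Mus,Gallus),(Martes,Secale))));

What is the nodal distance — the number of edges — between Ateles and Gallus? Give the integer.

10

The MRCA of Ateles and Gallus is the root of the tree.
From Ateles up to that node: 6 branches. From Gallus up to the same node: 4 branches. Total: 6 + 4 = 10.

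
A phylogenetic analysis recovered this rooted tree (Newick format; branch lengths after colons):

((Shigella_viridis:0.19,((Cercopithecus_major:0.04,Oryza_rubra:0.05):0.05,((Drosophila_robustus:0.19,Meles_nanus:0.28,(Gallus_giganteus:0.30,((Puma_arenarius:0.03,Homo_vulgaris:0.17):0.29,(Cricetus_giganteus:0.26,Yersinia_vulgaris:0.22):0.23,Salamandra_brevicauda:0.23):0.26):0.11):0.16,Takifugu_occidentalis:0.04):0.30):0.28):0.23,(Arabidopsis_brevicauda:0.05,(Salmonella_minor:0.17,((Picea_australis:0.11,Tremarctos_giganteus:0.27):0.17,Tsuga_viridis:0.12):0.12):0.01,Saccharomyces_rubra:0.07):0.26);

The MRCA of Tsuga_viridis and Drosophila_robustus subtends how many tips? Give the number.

18

The MRCA of Tsuga_viridis and Drosophila_robustus is the root, so the clade is the entire tree.
That clade contains 18 terminal taxa: Arabidopsis_brevicauda, Cercopithecus_major, Cricetus_giganteus, Drosophila_robustus, Gallus_giganteus, Homo_vulgaris, Meles_nanus, Oryza_rubra, Picea_australis, Puma_arenarius, Saccharomyces_rubra, Salamandra_brevicauda, Salmonella_minor, Shigella_viridis, Takifugu_occidentalis, Tremarctos_giganteus, Tsuga_viridis, Yersinia_vulgaris.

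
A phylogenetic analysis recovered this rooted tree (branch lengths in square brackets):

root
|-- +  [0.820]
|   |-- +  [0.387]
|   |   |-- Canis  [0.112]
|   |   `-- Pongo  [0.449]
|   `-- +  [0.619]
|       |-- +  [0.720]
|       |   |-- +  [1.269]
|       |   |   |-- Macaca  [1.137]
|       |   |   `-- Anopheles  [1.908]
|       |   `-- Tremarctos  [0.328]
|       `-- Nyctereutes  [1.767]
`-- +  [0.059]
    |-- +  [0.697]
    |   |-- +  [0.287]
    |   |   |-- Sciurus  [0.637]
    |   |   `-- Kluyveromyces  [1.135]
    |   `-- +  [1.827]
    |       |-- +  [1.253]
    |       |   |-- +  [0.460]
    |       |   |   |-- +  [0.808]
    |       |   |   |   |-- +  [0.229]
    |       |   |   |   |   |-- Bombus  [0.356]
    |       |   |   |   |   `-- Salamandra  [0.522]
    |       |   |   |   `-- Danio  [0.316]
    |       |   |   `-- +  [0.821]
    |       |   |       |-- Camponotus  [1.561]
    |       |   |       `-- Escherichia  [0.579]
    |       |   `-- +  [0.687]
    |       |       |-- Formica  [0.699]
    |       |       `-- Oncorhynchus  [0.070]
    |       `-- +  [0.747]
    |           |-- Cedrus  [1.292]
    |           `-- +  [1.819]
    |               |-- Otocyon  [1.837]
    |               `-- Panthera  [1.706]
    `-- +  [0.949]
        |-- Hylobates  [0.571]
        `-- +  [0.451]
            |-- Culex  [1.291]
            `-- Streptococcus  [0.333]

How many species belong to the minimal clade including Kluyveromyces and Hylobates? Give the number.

15

The MRCA of Kluyveromyces and Hylobates is the node subtending (((Sciurus,Kluyveromyces),(((((Bombus,Salamandra),Danio),(Camponotus,Escherichia)),(Formica,Oncorhynchus)),(Cedrus,(Otocyon,Panthera)))),(Hylobates,(Culex,Streptococcus))).
That clade contains 15 terminal taxa: Bombus, Camponotus, Cedrus, Culex, Danio, Escherichia, Formica, Hylobates, Kluyveromyces, Oncorhynchus, Otocyon, Panthera, Salamandra, Sciurus, Streptococcus.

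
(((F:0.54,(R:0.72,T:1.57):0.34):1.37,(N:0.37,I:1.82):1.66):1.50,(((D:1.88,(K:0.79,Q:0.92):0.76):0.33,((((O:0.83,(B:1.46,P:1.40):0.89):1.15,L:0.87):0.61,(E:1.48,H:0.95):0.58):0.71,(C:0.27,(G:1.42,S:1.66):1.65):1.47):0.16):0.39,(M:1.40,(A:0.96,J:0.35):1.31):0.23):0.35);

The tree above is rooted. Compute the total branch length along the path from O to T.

The path runs O → … → MRCA → … → T; the MRCA is the root of the tree.
Branch lengths along that path: 0.83 + 1.15 + 0.61 + 0.71 + 0.16 + 0.39 + 0.35 + 1.50 + 1.37 + 0.34 + 1.57 = 8.98.

8.98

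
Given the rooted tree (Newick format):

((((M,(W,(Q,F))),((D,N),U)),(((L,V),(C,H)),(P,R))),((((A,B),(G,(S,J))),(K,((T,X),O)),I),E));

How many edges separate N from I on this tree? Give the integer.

The MRCA of N and I is the root of the tree.
From N up to that node: 5 branches. From I up to the same node: 3 branches. Total: 5 + 3 = 8.

8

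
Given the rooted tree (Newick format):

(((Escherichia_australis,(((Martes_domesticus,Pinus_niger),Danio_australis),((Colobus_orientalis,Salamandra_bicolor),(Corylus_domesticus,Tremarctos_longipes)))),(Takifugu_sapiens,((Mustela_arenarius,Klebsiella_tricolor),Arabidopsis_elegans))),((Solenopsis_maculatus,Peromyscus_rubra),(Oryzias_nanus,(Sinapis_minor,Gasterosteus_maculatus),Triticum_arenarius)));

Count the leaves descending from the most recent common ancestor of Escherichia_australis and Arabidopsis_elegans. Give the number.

12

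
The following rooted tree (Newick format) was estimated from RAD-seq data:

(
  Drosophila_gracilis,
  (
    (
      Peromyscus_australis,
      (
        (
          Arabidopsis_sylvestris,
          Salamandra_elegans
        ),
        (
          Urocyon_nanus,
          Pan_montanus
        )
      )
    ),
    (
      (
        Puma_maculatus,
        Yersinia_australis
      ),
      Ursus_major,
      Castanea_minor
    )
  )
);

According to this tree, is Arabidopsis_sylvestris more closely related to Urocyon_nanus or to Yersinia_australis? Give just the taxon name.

Urocyon_nanus

The MRCA of Arabidopsis_sylvestris and Urocyon_nanus subtends ((Arabidopsis_sylvestris,Salamandra_elegans),(Urocyon_nanus,Pan_montanus)) (4 taxa).
The MRCA of Arabidopsis_sylvestris and Yersinia_australis subtends ((Peromyscus_australis,((Arabidopsis_sylvestris,Salamandra_elegans),(Urocyon_nanus,Pan_montanus))),((Puma_maculatus,Yersinia_australis),Ursus_major,Castanea_minor)) (9 taxa).
The first is nested inside the second, so Arabidopsis_sylvestris shares a more recent common ancestor with Urocyon_nanus.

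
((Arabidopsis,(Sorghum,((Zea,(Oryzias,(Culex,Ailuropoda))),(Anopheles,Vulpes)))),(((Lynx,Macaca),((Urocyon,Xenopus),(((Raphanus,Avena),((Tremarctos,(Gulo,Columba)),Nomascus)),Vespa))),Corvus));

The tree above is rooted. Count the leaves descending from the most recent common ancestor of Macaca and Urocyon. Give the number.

The MRCA of Macaca and Urocyon is the node subtending ((Lynx,Macaca),((Urocyon,Xenopus),(((Raphanus,Avena),((Tremarctos,(Gulo,Columba)),Nomascus)),Vespa))).
That clade contains 11 terminal taxa: Avena, Columba, Gulo, Lynx, Macaca, Nomascus, Raphanus, Tremarctos, Urocyon, Vespa, Xenopus.

11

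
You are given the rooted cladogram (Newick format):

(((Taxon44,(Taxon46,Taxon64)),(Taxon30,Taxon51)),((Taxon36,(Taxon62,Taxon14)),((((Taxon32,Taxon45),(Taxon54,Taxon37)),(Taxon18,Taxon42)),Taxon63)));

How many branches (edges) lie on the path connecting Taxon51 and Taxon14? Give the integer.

7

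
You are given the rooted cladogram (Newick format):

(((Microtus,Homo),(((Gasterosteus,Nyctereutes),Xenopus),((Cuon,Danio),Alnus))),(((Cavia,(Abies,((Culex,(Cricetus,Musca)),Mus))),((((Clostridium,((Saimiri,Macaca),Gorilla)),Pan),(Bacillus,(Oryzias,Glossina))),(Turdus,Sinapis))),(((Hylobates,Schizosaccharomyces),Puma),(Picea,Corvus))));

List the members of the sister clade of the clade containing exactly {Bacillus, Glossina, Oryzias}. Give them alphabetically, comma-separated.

The clade containing exactly {Bacillus, Glossina, Oryzias} attaches to the tree at the node subtending (((Clostridium,((Saimiri,Macaca),Gorilla)),Pan),(Bacillus,(Oryzias,Glossina))).
The other lineage descending from that same node — the sister group — is ((Clostridium,((Saimiri,Macaca),Gorilla)),Pan); its 5 tips in alphabetical order are the answer.

Clostridium, Gorilla, Macaca, Pan, Saimiri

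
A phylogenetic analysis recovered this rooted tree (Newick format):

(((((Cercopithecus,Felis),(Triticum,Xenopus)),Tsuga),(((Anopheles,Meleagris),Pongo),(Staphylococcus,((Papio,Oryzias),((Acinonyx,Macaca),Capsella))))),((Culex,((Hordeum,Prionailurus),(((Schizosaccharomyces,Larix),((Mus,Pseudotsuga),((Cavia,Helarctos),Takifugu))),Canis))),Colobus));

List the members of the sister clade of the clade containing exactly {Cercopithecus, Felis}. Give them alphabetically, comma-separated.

Triticum, Xenopus

The clade containing exactly {Cercopithecus, Felis} attaches to the tree at the node subtending ((Cercopithecus,Felis),(Triticum,Xenopus)).
The other lineage descending from that same node — the sister group — is (Triticum,Xenopus); its 2 tips in alphabetical order are the answer.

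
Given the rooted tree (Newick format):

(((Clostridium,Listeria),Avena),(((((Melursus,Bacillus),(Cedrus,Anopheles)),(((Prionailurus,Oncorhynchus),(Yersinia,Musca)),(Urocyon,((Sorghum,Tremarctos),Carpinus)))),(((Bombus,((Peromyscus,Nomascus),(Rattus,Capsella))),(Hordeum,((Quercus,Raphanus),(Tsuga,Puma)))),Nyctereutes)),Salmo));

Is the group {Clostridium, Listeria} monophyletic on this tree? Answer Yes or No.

The most recent common ancestor of these taxa subtends (Clostridium,Listeria).
That clade has exactly 2 tips — every listed taxon and nothing else — so the group is monophyletic.

Yes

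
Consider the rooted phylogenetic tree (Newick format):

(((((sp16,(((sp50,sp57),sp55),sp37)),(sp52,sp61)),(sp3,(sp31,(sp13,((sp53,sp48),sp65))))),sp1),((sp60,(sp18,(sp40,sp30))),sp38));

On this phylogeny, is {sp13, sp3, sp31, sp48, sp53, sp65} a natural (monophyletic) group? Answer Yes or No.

Yes

The most recent common ancestor of these taxa subtends (sp3,(sp31,(sp13,((sp53,sp48),sp65)))).
That clade has exactly 6 tips — every listed taxon and nothing else — so the group is monophyletic.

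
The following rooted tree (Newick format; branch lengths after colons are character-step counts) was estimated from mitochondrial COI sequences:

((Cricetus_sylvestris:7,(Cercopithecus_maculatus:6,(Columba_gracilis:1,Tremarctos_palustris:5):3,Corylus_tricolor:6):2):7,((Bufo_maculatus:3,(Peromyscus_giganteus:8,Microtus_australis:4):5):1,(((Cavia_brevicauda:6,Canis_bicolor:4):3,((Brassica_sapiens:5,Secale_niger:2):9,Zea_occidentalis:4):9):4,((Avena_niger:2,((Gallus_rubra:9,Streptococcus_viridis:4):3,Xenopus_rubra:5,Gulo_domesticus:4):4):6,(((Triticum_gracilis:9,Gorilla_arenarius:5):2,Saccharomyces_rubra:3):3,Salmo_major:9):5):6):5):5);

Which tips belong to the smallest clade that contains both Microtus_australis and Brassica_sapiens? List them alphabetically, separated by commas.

Tracing Microtus_australis: it sits inside (Peromyscus_giganteus,Microtus_australis).
Tracing Brassica_sapiens: it sits inside (Brassica_sapiens,Secale_niger).
The smallest clade enclosing both is ((Bufo_maculatus,(Peromyscus_giganteus,Microtus_australis)),(((Cavia_brevicauda,Canis_bicolor),((Brassica_sapiens,Secale_niger),Zea_occidentalis)),((Avena_niger,((Gallus_rubra,Streptococcus_viridis),Xenopus_rubra,Gulo_domesticus)),(((Triticum_gracilis,Gorilla_arenarius),Saccharomyces_rubra),Salmo_major)))); the answer is its 17 terminal taxa in alphabetical order.

Avena_niger, Brassica_sapiens, Bufo_maculatus, Canis_bicolor, Cavia_brevicauda, Gallus_rubra, Gorilla_arenarius, Gulo_domesticus, Microtus_australis, Peromyscus_giganteus, Saccharomyces_rubra, Salmo_major, Secale_niger, Streptococcus_viridis, Triticum_gracilis, Xenopus_rubra, Zea_occidentalis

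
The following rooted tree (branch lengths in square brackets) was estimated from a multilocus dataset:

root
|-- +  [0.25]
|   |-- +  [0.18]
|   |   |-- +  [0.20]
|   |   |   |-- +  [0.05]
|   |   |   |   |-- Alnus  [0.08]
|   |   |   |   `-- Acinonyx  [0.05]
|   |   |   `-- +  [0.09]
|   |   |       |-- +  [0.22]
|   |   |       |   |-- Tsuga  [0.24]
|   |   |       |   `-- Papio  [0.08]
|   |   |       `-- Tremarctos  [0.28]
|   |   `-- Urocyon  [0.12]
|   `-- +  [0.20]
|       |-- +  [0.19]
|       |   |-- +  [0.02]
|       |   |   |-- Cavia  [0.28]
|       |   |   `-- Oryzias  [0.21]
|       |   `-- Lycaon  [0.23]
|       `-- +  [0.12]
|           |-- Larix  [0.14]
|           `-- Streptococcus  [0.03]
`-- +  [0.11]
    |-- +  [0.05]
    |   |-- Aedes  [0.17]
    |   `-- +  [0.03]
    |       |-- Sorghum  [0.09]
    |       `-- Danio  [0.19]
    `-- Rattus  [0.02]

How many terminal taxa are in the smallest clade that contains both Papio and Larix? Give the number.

The MRCA of Papio and Larix is the node subtending ((((Alnus,Acinonyx),((Tsuga,Papio),Tremarctos)),Urocyon),(((Cavia,Oryzias),Lycaon),(Larix,Streptococcus))).
That clade contains 11 terminal taxa: Acinonyx, Alnus, Cavia, Larix, Lycaon, Oryzias, Papio, Streptococcus, Tremarctos, Tsuga, Urocyon.

11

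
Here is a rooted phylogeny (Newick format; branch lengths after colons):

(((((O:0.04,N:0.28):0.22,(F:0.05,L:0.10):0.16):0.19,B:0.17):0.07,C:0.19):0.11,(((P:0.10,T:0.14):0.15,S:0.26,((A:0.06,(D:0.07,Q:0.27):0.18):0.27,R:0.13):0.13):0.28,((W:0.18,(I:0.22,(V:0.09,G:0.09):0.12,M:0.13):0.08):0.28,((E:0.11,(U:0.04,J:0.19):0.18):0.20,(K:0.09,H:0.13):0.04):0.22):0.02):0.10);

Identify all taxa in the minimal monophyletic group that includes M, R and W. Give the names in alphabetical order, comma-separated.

A, D, E, G, H, I, J, K, M, P, Q, R, S, T, U, V, W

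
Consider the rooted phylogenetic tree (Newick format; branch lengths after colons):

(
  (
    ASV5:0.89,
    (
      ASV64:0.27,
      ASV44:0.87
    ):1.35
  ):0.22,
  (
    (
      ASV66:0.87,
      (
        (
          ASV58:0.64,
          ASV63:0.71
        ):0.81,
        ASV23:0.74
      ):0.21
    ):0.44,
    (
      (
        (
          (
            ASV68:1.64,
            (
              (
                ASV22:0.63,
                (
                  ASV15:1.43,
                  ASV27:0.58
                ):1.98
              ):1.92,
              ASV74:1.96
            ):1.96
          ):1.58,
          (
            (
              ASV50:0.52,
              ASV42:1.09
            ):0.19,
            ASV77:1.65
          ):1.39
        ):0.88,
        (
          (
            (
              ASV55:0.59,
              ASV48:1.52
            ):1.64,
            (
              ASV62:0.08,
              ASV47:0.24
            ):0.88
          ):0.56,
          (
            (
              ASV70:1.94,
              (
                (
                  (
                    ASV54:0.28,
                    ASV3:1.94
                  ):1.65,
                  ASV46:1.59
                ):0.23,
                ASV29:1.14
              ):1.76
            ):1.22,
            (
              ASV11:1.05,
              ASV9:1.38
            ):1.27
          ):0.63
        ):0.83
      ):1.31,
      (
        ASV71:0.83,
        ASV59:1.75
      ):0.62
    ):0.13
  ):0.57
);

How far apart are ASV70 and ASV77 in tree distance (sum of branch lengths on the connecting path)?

The path runs ASV70 → … → MRCA → … → ASV77; the MRCA is the node subtending (((ASV68,((ASV22,(ASV15,ASV27)),ASV74)),((ASV50,ASV42),ASV77)),(((ASV55,ASV48),(ASV62,ASV47)),((ASV70,(((ASV54,ASV3),ASV46),ASV29)),(ASV11,ASV9)))).
Branch lengths along that path: 1.94 + 1.22 + 0.63 + 0.83 + 0.88 + 1.39 + 1.65 = 8.54.

8.54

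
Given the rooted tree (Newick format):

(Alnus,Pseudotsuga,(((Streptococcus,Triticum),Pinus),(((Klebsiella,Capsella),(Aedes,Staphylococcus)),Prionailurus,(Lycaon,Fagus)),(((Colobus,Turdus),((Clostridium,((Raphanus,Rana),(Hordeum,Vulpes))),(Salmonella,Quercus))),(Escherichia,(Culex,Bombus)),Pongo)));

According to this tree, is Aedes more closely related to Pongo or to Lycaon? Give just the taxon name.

Lycaon

The MRCA of Aedes and Lycaon subtends (((Klebsiella,Capsella),(Aedes,Staphylococcus)),Prionailurus,(Lycaon,Fagus)) (7 taxa).
The MRCA of Aedes and Pongo subtends (((Streptococcus,Triticum),Pinus),(((Klebsiella,Capsella),(Aedes,Staphylococcus)),Prionailurus,(Lycaon,Fagus)),(((Colobus,Turdus),((Clostridium,((Raphanus,Rana),(Hordeum,Vulpes))),(Salmonella,Quercus))),(Escherichia,(Culex,Bombus)),Pongo)) (23 taxa).
The first is nested inside the second, so Aedes shares a more recent common ancestor with Lycaon.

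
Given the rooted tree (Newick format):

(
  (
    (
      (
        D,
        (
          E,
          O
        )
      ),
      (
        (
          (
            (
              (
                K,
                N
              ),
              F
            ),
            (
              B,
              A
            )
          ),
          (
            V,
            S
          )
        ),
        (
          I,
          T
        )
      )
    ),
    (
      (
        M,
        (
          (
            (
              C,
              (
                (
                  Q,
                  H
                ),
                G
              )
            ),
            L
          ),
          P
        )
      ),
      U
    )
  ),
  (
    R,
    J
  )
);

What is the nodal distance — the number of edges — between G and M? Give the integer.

6

The MRCA of G and M is the node subtending (M,(((C,((Q,H),G)),L),P)).
From G up to that node: 5 branches. From M up to the same node: 1 branch. Total: 5 + 1 = 6.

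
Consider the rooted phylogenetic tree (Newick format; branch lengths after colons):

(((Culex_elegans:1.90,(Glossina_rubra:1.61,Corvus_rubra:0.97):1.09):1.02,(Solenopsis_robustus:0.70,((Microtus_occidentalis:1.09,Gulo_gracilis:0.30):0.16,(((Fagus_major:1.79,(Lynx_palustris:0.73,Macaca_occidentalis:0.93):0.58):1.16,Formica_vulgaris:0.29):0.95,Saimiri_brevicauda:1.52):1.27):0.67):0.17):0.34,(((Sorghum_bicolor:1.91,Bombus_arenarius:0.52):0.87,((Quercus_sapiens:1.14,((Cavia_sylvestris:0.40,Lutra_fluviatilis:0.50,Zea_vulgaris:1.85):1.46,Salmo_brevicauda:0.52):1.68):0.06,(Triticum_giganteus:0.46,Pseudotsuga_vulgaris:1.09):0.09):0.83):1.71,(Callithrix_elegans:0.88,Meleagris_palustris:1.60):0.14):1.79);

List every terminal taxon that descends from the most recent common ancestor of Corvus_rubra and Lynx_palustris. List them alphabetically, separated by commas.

Corvus_rubra, Culex_elegans, Fagus_major, Formica_vulgaris, Glossina_rubra, Gulo_gracilis, Lynx_palustris, Macaca_occidentalis, Microtus_occidentalis, Saimiri_brevicauda, Solenopsis_robustus

Tracing Corvus_rubra: it sits inside (Glossina_rubra,Corvus_rubra).
Tracing Lynx_palustris: it sits inside (Lynx_palustris,Macaca_occidentalis).
The smallest clade enclosing both is ((Culex_elegans,(Glossina_rubra,Corvus_rubra)),(Solenopsis_robustus,((Microtus_occidentalis,Gulo_gracilis),(((Fagus_major,(Lynx_palustris,Macaca_occidentalis)),Formica_vulgaris),Saimiri_brevicauda)))); the answer is its 11 terminal taxa in alphabetical order.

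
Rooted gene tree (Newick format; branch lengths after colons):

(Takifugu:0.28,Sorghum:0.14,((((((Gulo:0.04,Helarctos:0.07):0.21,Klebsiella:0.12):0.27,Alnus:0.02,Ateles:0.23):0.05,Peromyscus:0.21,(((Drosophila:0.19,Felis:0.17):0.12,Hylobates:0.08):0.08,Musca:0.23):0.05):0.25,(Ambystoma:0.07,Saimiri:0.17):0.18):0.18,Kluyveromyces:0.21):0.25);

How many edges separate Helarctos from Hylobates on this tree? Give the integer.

The MRCA of Helarctos and Hylobates is the node subtending ((((Gulo,Helarctos),Klebsiella),Alnus,Ateles),Peromyscus,(((Drosophila,Felis),Hylobates),Musca)).
From Helarctos up to that node: 4 branches. From Hylobates up to the same node: 3 branches. Total: 4 + 3 = 7.

7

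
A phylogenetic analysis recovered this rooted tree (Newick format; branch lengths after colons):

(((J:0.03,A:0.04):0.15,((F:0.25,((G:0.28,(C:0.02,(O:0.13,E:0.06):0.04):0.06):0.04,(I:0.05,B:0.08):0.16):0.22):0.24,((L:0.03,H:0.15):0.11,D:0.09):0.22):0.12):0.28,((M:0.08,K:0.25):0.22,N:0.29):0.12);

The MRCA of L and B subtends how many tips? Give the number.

10

The MRCA of L and B is the node subtending ((F,((G,(C,(O,E))),(I,B))),((L,H),D)).
That clade contains 10 terminal taxa: B, C, D, E, F, G, H, I, L, O.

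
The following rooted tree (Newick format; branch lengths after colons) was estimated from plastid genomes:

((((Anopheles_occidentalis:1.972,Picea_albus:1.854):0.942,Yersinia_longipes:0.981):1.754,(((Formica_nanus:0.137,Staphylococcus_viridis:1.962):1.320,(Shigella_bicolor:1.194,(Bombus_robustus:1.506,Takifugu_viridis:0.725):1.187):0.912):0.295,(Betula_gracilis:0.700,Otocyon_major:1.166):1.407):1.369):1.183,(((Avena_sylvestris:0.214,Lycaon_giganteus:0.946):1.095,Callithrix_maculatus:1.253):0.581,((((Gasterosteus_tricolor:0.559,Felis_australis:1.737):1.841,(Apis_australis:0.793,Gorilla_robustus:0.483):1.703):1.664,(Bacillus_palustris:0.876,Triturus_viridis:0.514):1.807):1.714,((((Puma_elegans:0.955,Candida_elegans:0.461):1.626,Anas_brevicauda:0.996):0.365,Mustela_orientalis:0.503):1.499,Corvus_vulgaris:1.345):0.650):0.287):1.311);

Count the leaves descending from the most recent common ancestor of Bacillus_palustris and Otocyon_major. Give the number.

24

The MRCA of Bacillus_palustris and Otocyon_major is the root, so the clade is the entire tree.
That clade contains 24 terminal taxa: Anas_brevicauda, Anopheles_occidentalis, Apis_australis, Avena_sylvestris, Bacillus_palustris, Betula_gracilis, Bombus_robustus, Callithrix_maculatus, Candida_elegans, Corvus_vulgaris, Felis_australis, Formica_nanus, Gasterosteus_tricolor, Gorilla_robustus, Lycaon_giganteus, Mustela_orientalis, Otocyon_major, Picea_albus, Puma_elegans, Shigella_bicolor, Staphylococcus_viridis, Takifugu_viridis, Triturus_viridis, Yersinia_longipes.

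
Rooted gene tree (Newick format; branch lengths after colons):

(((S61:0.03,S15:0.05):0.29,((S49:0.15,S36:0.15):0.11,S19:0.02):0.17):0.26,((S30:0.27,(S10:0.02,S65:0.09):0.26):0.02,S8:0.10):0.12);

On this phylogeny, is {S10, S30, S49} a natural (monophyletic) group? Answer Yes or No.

The MRCA of the listed taxa is the root, so the smallest clade containing them is the whole tree.
That clade also contains S15, S19, S36, S61, S65, S8, which are not in the proposed group, so the group is not monophyletic.

No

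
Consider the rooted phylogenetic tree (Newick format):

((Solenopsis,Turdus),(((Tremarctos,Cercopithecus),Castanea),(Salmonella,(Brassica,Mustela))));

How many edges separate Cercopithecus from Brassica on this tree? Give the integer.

6

The MRCA of Cercopithecus and Brassica is the node subtending (((Tremarctos,Cercopithecus),Castanea),(Salmonella,(Brassica,Mustela))).
From Cercopithecus up to that node: 3 branches. From Brassica up to the same node: 3 branches. Total: 3 + 3 = 6.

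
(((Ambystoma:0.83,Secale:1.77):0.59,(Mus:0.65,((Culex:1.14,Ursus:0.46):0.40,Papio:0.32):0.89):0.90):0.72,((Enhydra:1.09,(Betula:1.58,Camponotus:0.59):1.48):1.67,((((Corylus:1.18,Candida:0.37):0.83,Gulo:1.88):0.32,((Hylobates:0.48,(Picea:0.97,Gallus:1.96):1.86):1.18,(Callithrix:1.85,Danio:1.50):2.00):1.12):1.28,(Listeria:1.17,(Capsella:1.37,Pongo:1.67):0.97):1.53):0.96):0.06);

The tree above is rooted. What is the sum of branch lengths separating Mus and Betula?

7.06

The path runs Mus → … → MRCA → … → Betula; the MRCA is the root of the tree.
Branch lengths along that path: 0.65 + 0.90 + 0.72 + 0.06 + 1.67 + 1.48 + 1.58 = 7.06.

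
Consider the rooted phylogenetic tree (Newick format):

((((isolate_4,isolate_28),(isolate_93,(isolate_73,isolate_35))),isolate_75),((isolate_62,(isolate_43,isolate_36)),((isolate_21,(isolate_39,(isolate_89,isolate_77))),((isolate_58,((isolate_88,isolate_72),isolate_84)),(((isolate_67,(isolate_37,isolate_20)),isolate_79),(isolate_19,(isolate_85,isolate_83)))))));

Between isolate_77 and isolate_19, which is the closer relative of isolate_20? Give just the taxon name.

The MRCA of isolate_20 and isolate_19 subtends (((isolate_67,(isolate_37,isolate_20)),isolate_79),(isolate_19,(isolate_85,isolate_83))) (7 taxa).
The MRCA of isolate_20 and isolate_77 subtends ((isolate_21,(isolate_39,(isolate_89,isolate_77))),((isolate_58,((isolate_88,isolate_72),isolate_84)),(((isolate_67,(isolate_37,isolate_20)),isolate_79),(isolate_19,(isolate_85,isolate_83))))) (15 taxa).
The first is nested inside the second, so isolate_20 shares a more recent common ancestor with isolate_19.

isolate_19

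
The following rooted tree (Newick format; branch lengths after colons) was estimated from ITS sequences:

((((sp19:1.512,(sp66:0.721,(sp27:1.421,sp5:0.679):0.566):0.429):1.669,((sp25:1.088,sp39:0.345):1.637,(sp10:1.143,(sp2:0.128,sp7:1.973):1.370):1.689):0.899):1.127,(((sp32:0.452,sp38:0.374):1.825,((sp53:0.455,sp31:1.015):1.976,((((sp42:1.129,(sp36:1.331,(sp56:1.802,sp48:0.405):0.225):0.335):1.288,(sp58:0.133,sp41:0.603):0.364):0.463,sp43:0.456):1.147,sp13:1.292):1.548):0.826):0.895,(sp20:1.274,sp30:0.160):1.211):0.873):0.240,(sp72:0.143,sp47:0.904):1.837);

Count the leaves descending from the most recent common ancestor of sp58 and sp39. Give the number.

23

The MRCA of sp58 and sp39 is the node subtending (((sp19,(sp66,(sp27,sp5))),((sp25,sp39),(sp10,(sp2,sp7)))),(((sp32,sp38),((sp53,sp31),((((sp42,(sp36,(sp56,sp48))),(sp58,sp41)),sp43),sp13))),(sp20,sp30))).
That clade contains 23 terminal taxa: sp10, sp13, sp19, sp2, sp20, sp25, sp27, sp30, sp31, sp32, sp36, sp38, sp39, sp41, sp42, sp43, sp48, sp5, sp53, sp56, sp58, sp66, sp7.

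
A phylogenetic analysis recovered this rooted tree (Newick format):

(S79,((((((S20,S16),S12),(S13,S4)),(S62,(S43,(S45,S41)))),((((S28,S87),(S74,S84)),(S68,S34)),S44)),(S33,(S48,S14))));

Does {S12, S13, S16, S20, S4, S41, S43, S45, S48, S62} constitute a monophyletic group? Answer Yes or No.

The MRCA of the listed taxa subtends ((((((S20,S16),S12),(S13,S4)),(S62,(S43,(S45,S41)))),((((S28,S87),(S74,S84)),(S68,S34)),S44)),(S33,(S48,S14))).
That clade also contains S14, S28, S33, S34, S44, S68, S74, S84, S87, which are not in the proposed group, so the group is not monophyletic.

No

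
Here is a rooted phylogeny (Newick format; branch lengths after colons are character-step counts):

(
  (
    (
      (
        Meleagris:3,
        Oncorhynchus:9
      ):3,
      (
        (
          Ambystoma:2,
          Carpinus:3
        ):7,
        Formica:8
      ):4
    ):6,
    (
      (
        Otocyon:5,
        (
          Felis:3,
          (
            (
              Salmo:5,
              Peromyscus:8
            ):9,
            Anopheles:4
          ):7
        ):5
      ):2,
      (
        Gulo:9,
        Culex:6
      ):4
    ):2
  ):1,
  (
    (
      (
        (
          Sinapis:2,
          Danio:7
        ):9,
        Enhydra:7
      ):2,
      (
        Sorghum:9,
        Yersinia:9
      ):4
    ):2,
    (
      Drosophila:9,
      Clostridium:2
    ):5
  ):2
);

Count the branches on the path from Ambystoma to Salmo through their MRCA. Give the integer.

The MRCA of Ambystoma and Salmo is the node subtending (((Meleagris,Oncorhynchus),((Ambystoma,Carpinus),Formica)),((Otocyon,(Felis,((Salmo,Peromyscus),Anopheles))),(Gulo,Culex))).
From Ambystoma up to that node: 4 branches. From Salmo up to the same node: 6 branches. Total: 4 + 6 = 10.

10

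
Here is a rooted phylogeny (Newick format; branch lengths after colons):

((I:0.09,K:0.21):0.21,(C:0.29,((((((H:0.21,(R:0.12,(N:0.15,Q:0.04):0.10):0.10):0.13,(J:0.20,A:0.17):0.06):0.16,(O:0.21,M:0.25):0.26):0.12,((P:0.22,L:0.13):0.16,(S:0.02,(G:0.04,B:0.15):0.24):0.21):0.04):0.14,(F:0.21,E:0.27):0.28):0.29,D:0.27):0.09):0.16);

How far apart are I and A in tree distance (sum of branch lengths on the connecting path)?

1.49

The path runs I → … → MRCA → … → A; the MRCA is the root of the tree.
Branch lengths along that path: 0.09 + 0.21 + 0.16 + 0.09 + 0.29 + 0.14 + 0.12 + 0.16 + 0.06 + 0.17 = 1.49.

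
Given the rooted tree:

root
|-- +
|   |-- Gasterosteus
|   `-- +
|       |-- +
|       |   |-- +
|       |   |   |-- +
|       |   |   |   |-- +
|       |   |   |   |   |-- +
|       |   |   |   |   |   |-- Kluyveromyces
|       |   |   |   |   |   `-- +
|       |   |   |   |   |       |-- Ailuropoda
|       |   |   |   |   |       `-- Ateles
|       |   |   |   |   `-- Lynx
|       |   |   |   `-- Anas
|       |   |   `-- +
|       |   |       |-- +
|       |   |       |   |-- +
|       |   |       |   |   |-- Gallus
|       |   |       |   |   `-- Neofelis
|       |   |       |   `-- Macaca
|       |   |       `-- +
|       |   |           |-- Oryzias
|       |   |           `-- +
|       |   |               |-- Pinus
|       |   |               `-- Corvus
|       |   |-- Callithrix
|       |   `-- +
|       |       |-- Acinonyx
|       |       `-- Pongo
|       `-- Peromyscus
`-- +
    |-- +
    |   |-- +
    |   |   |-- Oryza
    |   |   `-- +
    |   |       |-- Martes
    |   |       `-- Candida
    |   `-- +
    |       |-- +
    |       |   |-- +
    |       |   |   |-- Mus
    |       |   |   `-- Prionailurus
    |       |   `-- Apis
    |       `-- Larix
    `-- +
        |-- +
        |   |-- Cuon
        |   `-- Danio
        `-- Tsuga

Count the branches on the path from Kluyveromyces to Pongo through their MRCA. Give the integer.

The MRCA of Kluyveromyces and Pongo is the node subtending (((((Kluyveromyces,(Ailuropoda,Ateles)),Lynx),Anas),(((Gallus,Neofelis),Macaca),(Oryzias,(Pinus,Corvus)))),Callithrix,(Acinonyx,Pongo)).
From Kluyveromyces up to that node: 5 branches. From Pongo up to the same node: 2 branches. Total: 5 + 2 = 7.

7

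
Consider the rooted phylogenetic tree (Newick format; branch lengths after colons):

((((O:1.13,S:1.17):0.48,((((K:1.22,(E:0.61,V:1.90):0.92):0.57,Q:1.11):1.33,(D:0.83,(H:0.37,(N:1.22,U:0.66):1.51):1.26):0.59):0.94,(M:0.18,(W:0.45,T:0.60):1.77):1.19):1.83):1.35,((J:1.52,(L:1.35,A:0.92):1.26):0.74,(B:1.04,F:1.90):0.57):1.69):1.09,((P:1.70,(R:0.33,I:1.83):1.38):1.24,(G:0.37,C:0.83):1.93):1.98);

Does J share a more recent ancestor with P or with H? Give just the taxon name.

The MRCA of J and H subtends (((O,S),((((K,(E,V)),Q),(D,(H,(N,U)))),(M,(W,T)))),((J,(L,A)),(B,F))) (18 taxa).
The MRCA of J and P is the root, subtending the entire tree (23 taxa).
The first is nested inside the second, so J shares a more recent common ancestor with H.

H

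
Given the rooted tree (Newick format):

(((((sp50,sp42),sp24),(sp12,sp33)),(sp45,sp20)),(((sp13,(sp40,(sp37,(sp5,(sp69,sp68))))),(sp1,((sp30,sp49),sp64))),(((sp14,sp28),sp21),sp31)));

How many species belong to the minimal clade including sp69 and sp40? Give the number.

5

The MRCA of sp69 and sp40 is the node subtending (sp40,(sp37,(sp5,(sp69,sp68)))).
That clade contains 5 terminal taxa: sp37, sp40, sp5, sp68, sp69.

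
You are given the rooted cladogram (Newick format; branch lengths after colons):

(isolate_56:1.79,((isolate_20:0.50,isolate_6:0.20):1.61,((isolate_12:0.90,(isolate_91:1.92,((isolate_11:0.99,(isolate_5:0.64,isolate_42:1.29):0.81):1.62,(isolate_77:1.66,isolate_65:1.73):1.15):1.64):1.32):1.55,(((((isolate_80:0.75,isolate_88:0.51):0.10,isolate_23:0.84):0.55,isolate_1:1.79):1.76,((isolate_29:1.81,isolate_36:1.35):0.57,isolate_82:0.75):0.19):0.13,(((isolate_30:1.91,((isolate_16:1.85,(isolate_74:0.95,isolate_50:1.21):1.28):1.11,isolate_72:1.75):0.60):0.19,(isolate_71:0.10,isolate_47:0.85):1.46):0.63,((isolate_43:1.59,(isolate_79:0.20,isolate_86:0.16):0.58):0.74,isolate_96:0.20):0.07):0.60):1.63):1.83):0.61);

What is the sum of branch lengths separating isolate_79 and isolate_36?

4.43

The path runs isolate_79 → … → MRCA → … → isolate_36; the MRCA is the node subtending (((((isolate_80,isolate_88),isolate_23),isolate_1),((isolate_29,isolate_36),isolate_82)),(((isolate_30,((isolate_16,(isolate_74,isolate_50)),isolate_72)),(isolate_71,isolate_47)),((isolate_43,(isolate_79,isolate_86)),isolate_96))).
Branch lengths along that path: 0.20 + 0.58 + 0.74 + 0.07 + 0.60 + 0.13 + 0.19 + 0.57 + 1.35 = 4.43.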